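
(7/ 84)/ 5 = 1/ 60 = 0.02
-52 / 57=-0.91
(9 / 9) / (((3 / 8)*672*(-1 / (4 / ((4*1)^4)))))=-1 / 16128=-0.00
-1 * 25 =-25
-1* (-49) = 49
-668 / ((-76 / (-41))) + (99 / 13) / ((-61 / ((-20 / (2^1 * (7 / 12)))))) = -37781977 / 105469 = -358.23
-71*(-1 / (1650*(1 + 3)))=0.01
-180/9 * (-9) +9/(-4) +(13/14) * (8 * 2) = 5393/28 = 192.61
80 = 80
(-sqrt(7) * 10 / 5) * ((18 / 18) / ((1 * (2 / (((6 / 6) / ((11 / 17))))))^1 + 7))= -34 * sqrt(7) / 141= -0.64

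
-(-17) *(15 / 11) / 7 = 255 / 77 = 3.31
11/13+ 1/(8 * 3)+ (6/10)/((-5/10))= -487/1560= -0.31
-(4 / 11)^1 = -4 / 11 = -0.36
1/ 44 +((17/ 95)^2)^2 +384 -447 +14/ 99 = -2026702827559/ 32254447500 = -62.83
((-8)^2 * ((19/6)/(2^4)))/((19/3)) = 2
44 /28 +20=151 /7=21.57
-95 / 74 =-1.28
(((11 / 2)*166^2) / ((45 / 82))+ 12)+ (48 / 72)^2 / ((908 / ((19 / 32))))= 30093047413 / 108960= 276184.36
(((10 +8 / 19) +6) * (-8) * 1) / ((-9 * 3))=832 / 171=4.87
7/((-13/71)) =-497/13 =-38.23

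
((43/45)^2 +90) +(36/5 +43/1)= 285754/2025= 141.11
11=11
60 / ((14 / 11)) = 330 / 7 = 47.14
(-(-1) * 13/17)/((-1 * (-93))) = 13/1581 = 0.01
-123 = -123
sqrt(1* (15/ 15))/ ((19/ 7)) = 7/ 19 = 0.37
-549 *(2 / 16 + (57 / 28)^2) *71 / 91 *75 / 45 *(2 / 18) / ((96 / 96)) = -338.64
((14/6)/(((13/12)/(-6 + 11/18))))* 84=-38024/39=-974.97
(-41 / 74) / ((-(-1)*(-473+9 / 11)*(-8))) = -451 / 3074848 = -0.00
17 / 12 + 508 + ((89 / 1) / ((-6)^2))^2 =668125 / 1296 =515.53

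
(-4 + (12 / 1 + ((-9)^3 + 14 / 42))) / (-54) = 1081 / 81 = 13.35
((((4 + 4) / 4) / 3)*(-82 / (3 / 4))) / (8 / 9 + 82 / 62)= -20336 / 617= -32.96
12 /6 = 2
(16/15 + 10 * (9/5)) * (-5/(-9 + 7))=143/3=47.67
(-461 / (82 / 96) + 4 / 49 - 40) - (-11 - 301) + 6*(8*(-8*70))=-54539580 / 2009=-27147.63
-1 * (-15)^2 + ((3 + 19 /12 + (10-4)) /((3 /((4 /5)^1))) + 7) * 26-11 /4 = 27.63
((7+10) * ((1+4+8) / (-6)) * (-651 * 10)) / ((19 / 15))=3596775 / 19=189303.95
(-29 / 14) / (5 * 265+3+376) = -29 / 23856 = -0.00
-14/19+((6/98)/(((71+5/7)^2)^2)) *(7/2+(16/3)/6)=-5334505271795/7239685825824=-0.74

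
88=88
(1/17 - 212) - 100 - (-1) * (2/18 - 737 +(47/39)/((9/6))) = -2084525/1989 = -1048.03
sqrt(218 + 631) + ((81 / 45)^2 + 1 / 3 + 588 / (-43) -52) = -200276 / 3225 + sqrt(849) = -32.96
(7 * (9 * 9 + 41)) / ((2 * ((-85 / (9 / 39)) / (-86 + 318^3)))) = -3168735402 / 85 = -37279240.02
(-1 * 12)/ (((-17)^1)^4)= -12/ 83521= -0.00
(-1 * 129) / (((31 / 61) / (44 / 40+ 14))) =-1188219 / 310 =-3832.96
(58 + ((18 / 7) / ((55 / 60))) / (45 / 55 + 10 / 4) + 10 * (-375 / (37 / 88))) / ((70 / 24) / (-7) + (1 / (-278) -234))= 279419039880 / 7392882791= 37.80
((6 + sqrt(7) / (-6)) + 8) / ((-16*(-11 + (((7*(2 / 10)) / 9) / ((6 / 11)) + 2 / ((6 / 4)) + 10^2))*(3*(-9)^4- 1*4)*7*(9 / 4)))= -15 / 481486093 + 5*sqrt(7) / 13481610604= -0.00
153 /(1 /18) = 2754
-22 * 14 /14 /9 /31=-22 /279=-0.08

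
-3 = -3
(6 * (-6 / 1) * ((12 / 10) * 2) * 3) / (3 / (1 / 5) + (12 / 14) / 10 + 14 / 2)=-9072 / 773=-11.74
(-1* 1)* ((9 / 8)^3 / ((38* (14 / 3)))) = -2187 / 272384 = -0.01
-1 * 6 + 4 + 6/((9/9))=4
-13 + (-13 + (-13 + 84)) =45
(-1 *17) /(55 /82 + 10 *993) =-1394 /814315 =-0.00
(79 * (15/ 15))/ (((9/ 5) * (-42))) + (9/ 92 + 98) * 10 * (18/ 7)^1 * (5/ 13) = 109535645/ 113022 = 969.15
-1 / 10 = -0.10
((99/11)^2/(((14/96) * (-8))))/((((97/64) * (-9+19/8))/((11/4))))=684288/35987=19.01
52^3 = 140608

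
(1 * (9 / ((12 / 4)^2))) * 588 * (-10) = -5880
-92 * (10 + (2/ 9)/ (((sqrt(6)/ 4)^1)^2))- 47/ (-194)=-5103259/ 5238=-974.28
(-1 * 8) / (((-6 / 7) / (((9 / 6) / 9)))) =14 / 9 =1.56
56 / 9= 6.22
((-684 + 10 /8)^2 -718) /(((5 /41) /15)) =915965379 /16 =57247836.19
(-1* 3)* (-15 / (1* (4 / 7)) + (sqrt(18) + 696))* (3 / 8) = -24111 / 32- 27* sqrt(2) / 8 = -758.24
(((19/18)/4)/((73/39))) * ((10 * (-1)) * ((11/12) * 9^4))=-9903465/1168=-8478.99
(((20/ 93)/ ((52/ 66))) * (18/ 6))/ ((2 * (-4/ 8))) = -330/ 403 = -0.82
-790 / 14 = -395 / 7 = -56.43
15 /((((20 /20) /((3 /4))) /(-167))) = -7515 /4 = -1878.75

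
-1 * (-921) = 921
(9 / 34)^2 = 81 / 1156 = 0.07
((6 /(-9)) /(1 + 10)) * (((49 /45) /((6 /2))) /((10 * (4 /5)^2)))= -49 /14256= -0.00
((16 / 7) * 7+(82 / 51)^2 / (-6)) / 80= 60743 / 312120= 0.19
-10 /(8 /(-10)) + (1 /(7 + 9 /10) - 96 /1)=-13173 /158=-83.37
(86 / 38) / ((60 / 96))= 344 / 95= 3.62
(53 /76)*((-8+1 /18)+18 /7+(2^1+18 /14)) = -13939 /9576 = -1.46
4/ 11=0.36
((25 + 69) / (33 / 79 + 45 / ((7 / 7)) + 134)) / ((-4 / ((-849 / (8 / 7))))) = 22066359 / 226784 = 97.30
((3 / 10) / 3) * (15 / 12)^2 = 5 / 32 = 0.16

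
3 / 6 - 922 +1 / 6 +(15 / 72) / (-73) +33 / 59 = -95178863 / 103368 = -920.78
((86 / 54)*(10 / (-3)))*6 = -860 / 27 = -31.85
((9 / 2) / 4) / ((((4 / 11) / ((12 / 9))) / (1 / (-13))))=-33 / 104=-0.32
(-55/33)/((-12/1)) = 5/36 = 0.14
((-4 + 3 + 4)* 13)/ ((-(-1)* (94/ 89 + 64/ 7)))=8099/ 2118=3.82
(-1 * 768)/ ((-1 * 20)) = 192/ 5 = 38.40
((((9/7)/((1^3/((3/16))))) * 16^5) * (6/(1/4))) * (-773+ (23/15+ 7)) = -4637836668.34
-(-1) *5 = 5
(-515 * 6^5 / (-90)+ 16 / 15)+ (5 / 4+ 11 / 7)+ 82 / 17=317763641 / 7140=44504.71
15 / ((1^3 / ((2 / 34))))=15 / 17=0.88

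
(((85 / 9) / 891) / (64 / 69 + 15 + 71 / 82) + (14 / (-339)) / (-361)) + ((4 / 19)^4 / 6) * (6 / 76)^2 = 1009454655756016 / 1350206897208327873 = 0.00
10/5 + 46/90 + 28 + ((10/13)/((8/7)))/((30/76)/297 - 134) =30.51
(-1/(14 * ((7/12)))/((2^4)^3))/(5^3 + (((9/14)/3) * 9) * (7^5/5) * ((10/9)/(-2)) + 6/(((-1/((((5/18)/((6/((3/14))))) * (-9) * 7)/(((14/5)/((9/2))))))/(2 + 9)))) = 0.00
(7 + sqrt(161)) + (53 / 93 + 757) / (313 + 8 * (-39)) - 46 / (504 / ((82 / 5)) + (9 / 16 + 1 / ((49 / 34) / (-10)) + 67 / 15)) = sqrt(161) + 986073763135 / 1292408259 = 775.66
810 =810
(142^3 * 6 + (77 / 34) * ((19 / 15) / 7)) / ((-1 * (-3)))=8761661489 / 1530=5726576.14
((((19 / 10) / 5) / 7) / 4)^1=19 / 1400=0.01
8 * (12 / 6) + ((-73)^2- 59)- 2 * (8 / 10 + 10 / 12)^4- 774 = 1821595199 / 405000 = 4497.77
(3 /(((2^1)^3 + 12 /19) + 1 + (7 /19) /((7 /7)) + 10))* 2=3 /10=0.30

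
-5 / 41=-0.12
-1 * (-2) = 2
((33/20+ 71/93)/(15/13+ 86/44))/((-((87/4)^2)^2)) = -82166656/23682727850985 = -0.00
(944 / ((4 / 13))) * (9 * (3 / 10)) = 41418 / 5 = 8283.60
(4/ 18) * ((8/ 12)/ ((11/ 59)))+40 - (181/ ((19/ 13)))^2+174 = -15122.07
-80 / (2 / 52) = -2080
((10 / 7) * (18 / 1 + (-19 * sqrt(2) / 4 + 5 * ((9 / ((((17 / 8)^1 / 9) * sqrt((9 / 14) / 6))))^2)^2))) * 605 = 464621138020620900 / 584647 - 57475 * sqrt(2) / 14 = 794703700910.54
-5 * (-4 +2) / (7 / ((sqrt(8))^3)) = 160 * sqrt(2) / 7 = 32.32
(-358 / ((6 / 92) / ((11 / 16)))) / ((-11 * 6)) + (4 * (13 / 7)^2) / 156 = 202045 / 3528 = 57.27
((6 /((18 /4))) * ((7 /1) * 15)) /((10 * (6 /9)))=21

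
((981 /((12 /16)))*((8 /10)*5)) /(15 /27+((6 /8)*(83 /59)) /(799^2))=7094402203968 /753315421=9417.57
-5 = -5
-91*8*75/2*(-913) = 24924900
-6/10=-0.60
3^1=3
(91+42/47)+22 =113.89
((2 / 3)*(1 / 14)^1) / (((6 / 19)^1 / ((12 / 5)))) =38 / 105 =0.36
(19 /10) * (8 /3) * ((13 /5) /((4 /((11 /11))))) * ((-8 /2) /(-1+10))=-988 /675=-1.46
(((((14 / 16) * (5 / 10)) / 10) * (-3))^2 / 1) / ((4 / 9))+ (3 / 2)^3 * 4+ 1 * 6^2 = 5072769 / 102400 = 49.54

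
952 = 952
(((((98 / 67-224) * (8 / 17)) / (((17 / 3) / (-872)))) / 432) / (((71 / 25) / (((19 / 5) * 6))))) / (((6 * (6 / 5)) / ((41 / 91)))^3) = 446048096875 / 6078358373724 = 0.07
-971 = -971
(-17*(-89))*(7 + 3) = 15130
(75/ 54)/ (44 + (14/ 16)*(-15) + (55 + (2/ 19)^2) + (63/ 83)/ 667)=1998532100/ 123586821207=0.02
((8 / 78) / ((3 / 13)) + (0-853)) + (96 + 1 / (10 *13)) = -885161 / 1170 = -756.55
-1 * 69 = -69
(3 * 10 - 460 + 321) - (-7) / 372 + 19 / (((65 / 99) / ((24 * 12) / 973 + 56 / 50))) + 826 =445836621383 / 588178500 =758.00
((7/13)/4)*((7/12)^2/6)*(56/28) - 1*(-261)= 5863447/22464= 261.02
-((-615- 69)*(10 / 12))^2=-324900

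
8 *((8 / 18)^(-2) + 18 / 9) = 113 / 2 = 56.50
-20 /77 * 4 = -80 /77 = -1.04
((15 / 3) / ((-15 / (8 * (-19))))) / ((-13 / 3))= -152 / 13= -11.69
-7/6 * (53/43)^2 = -19663/11094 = -1.77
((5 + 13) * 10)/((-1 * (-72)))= 5/2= 2.50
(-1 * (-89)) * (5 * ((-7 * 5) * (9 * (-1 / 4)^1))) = 140175 / 4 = 35043.75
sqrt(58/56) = sqrt(203)/14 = 1.02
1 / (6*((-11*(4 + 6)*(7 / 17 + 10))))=-0.00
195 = 195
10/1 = 10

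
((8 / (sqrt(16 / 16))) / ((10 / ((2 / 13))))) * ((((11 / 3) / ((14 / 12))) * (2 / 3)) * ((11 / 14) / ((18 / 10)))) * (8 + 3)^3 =2576816 / 17199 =149.82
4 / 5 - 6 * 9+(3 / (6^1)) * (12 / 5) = -52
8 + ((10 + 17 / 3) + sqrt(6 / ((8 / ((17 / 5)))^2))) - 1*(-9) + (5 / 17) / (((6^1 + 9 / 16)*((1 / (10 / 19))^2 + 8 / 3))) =17*sqrt(6) / 40 + 21964346 / 672231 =33.71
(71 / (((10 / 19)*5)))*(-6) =-4047 / 25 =-161.88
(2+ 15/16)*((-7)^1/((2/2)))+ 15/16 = -157/8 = -19.62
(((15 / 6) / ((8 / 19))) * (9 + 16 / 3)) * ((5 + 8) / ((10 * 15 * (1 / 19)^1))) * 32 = 201799 / 45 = 4484.42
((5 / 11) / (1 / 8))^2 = 1600 / 121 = 13.22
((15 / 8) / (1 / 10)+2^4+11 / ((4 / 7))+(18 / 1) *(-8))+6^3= 126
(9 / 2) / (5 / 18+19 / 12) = 162 / 67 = 2.42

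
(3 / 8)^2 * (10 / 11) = 0.13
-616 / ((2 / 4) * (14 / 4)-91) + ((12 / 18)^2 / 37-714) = -4002814 / 5661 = -707.09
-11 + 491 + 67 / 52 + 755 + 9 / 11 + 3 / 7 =4955091 / 4004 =1237.54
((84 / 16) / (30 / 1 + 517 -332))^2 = 441 / 739600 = 0.00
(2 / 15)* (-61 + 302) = 482 / 15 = 32.13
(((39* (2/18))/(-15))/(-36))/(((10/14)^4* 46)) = 31213/46575000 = 0.00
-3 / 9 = -1 / 3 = -0.33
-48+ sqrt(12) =-48+ 2*sqrt(3) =-44.54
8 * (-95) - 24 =-784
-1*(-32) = 32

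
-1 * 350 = -350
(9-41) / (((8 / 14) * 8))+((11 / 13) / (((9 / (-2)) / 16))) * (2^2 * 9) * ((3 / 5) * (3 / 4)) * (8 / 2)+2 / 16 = -104951 / 520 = -201.83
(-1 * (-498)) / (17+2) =498 / 19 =26.21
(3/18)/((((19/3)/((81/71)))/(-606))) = -18.19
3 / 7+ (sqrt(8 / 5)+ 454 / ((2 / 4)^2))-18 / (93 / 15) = 2 *sqrt(10) / 5+ 393535 / 217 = 1814.79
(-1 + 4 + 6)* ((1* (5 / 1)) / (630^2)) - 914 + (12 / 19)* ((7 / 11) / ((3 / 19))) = -88429309 / 97020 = -911.45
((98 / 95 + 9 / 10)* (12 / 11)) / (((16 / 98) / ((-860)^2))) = 1995034020 / 209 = 9545617.32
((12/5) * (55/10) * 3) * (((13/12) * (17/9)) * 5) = 2431/6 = 405.17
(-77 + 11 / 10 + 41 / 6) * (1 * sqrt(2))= -1036 * sqrt(2) / 15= -97.68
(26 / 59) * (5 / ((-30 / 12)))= -52 / 59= -0.88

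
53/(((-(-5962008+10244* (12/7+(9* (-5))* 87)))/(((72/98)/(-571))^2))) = 5724/3004069669054727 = 0.00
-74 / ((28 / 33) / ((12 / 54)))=-407 / 21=-19.38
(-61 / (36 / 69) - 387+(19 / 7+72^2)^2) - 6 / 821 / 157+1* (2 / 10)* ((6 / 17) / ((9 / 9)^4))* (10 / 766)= 13275300062889003203 / 493478039796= 26901501.17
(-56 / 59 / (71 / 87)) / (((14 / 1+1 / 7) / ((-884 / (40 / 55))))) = 99.96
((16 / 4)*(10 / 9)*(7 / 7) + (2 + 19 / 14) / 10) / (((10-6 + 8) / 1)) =6023 / 15120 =0.40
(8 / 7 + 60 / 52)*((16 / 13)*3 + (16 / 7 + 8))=265848 / 8281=32.10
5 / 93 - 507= -47146 / 93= -506.95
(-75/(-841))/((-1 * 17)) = -0.01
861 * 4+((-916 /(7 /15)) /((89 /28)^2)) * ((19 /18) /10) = 81352460 /23763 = 3423.49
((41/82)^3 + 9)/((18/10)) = 365/72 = 5.07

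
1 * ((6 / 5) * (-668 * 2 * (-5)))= 8016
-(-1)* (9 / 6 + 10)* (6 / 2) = 69 / 2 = 34.50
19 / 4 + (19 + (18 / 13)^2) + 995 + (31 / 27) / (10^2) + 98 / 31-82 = 3330652096 / 3536325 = 941.84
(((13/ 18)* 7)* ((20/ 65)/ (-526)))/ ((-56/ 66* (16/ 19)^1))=209/ 50496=0.00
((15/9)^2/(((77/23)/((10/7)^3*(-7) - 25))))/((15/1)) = -255875/101871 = -2.51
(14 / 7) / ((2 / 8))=8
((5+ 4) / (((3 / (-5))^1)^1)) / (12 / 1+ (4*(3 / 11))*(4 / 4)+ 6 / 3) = -165 / 166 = -0.99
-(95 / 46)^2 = -9025 / 2116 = -4.27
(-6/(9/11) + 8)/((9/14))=28/27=1.04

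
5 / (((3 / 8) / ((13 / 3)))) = 520 / 9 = 57.78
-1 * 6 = -6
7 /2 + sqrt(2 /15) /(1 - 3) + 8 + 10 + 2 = 47 /2 - sqrt(30) /30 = 23.32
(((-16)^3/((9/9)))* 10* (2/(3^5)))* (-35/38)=1433600/4617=310.50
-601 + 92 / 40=-5987 / 10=-598.70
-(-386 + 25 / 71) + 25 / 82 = 2247017 / 5822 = 385.95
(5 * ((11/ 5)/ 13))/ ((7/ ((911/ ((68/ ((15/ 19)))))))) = 150315/ 117572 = 1.28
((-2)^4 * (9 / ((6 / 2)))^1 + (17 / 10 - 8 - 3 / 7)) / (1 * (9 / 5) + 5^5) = 2889 / 218876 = 0.01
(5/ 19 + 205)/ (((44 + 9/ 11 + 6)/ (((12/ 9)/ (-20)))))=-220/ 817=-0.27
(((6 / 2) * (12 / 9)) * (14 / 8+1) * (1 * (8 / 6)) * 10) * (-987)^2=142878120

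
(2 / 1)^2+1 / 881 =3525 / 881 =4.00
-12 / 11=-1.09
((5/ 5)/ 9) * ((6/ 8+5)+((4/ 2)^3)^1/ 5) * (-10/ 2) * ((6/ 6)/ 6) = -49/ 72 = -0.68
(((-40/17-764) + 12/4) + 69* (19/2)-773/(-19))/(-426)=43391/275196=0.16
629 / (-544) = -37 / 32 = -1.16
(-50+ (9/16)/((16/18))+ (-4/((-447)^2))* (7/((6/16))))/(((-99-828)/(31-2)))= 109846428665/71125610112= 1.54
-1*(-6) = 6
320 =320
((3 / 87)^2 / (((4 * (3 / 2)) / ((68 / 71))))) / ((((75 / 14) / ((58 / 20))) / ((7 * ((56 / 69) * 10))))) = 186592 / 31965975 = 0.01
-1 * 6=-6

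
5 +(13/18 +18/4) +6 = 146/9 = 16.22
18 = 18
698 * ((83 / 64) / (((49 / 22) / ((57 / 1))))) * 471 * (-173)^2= 256026060394731 / 784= 326563852544.30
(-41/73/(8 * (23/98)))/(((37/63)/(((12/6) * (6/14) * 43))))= -2332449/124246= -18.77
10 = 10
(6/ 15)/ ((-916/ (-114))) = 57/ 1145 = 0.05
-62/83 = -0.75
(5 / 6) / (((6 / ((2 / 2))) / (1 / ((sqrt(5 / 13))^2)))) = 13 / 36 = 0.36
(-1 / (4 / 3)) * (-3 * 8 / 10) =9 / 5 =1.80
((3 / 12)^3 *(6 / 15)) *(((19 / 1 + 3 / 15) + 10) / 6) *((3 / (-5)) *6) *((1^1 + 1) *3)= -657 / 1000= -0.66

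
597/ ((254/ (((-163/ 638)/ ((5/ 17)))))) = -1654287/ 810260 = -2.04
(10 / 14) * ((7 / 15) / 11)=1 / 33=0.03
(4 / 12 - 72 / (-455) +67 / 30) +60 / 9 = 25639 / 2730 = 9.39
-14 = -14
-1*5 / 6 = -5 / 6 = -0.83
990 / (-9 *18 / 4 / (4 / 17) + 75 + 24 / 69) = -182160 / 17807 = -10.23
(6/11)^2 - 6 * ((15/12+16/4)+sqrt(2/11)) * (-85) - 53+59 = 510 * sqrt(22)/11+649479/242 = 2901.26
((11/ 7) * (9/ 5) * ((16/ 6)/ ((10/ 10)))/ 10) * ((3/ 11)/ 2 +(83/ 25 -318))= -1037994/ 4375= -237.26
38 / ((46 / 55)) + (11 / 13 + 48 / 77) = 1079878 / 23023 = 46.90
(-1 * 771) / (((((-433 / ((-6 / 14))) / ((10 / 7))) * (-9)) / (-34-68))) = -262140 / 21217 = -12.36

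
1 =1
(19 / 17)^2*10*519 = 1873590 / 289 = 6483.01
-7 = -7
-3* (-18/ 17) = 54/ 17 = 3.18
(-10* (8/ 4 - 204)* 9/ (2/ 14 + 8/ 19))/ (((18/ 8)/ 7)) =1504496/ 15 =100299.73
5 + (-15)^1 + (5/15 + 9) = -0.67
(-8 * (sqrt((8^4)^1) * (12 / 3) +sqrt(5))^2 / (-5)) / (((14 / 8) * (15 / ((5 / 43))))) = 16384 * sqrt(5) / 4515 +99872 / 215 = 472.64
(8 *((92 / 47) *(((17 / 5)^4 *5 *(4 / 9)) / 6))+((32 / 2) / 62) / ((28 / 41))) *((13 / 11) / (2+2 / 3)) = 343.66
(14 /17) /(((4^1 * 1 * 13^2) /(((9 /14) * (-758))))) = -0.59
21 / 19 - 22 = -20.89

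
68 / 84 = 17 / 21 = 0.81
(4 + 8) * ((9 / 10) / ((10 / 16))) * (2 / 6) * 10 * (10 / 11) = 576 / 11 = 52.36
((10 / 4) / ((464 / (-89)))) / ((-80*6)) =89 / 89088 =0.00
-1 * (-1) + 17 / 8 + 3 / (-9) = 67 / 24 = 2.79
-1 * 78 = -78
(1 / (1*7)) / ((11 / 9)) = 9 / 77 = 0.12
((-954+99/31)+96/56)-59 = -218756/217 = -1008.09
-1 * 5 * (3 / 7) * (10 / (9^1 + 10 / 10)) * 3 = -45 / 7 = -6.43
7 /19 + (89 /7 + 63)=10119 /133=76.08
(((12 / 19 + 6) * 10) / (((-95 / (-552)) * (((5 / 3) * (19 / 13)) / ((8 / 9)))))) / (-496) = -301392 / 1063145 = -0.28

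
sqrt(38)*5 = 5*sqrt(38) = 30.82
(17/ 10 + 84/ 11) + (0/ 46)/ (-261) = 1027/ 110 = 9.34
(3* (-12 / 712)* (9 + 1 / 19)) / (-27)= 86 / 5073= 0.02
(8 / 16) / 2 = 0.25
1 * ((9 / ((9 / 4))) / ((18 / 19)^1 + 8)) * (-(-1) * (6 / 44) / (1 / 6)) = 0.37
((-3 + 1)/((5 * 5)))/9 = -2/225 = -0.01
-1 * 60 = -60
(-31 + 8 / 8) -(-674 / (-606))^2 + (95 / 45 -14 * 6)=-3461992 / 30603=-113.13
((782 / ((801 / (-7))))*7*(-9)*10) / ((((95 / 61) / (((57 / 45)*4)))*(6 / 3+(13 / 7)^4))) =44896740784 / 44539605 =1008.02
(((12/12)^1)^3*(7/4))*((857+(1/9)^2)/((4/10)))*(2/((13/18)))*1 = 1214815/117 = 10383.03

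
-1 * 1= -1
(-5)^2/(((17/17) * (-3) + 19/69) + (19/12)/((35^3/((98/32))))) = -96600000/10527563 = -9.18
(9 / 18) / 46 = 1 / 92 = 0.01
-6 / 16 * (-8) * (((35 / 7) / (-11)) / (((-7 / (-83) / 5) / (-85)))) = 529125 / 77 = 6871.75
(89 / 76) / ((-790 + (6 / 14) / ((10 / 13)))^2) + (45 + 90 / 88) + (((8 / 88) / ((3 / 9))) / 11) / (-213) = 91762674072873879 / 1993860595650836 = 46.02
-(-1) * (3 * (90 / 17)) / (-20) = -27 / 34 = -0.79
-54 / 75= -18 / 25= -0.72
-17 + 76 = 59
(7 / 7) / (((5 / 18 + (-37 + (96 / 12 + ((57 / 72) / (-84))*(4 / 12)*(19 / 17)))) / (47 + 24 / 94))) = -228354336 / 138812855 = -1.65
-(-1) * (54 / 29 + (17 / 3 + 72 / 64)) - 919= -633601 / 696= -910.35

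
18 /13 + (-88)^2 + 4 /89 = 8961462 /1157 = 7745.43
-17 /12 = -1.42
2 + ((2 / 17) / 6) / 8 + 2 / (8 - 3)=4901 / 2040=2.40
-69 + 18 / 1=-51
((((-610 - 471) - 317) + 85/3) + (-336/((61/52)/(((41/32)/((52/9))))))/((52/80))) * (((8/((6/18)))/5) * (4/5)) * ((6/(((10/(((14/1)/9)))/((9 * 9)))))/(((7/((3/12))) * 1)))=-1508071824/99125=-15213.84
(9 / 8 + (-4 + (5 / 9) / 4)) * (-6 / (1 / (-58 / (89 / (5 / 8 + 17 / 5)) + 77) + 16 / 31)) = 808511837 / 26081232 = 31.00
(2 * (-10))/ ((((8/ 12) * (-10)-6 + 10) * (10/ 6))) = 9/ 2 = 4.50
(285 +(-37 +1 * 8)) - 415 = -159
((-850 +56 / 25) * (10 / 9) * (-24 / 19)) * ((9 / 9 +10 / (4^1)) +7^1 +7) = 1186864 / 57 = 20822.18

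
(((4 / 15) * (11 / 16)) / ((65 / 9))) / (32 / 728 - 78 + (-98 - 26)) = -77 / 612600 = -0.00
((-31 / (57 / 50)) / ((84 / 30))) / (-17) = 3875 / 6783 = 0.57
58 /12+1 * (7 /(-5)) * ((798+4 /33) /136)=-12651 /3740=-3.38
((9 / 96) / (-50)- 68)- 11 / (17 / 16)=-2131251 / 27200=-78.35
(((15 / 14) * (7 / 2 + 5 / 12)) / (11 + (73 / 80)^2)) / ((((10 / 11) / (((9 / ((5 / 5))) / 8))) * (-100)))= -1551 / 353402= -0.00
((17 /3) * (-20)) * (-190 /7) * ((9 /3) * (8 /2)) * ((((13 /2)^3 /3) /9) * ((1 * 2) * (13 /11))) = 1845040600 /2079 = 887465.42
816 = 816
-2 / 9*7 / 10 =-7 / 45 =-0.16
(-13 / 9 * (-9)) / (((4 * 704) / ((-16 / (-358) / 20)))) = 13 / 1260160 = 0.00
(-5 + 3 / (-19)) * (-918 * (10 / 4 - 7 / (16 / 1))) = 742203 / 76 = 9765.83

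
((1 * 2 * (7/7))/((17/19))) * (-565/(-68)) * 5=53675/578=92.86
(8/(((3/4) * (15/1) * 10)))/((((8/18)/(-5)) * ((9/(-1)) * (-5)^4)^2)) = -4/158203125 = -0.00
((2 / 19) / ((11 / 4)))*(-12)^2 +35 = 8467 / 209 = 40.51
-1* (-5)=5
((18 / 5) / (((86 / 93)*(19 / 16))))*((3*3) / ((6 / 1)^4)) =93 / 4085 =0.02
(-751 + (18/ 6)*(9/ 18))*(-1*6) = 4497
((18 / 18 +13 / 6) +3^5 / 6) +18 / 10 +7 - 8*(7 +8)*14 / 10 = -1733 / 15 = -115.53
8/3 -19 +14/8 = -175/12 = -14.58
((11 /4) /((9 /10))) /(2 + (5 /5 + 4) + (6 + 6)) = 55 /342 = 0.16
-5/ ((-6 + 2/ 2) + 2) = 5/ 3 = 1.67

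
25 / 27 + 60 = 60.93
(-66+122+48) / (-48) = -13 / 6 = -2.17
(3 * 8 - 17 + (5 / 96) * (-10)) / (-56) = -311 / 2688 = -0.12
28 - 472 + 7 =-437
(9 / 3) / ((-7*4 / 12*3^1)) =-3 / 7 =-0.43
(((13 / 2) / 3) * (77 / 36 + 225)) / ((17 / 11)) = 68783 / 216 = 318.44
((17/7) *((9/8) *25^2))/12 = 31875/224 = 142.30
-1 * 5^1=-5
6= 6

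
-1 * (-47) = 47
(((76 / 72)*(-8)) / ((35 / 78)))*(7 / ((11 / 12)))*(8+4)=-94848 / 55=-1724.51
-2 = -2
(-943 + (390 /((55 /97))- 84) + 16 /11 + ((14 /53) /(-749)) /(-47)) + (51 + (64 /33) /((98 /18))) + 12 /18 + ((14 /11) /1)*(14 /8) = -244351786337 /861980658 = -283.48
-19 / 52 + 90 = 4661 / 52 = 89.63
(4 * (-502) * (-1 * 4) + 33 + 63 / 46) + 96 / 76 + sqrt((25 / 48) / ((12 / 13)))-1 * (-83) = 5 * sqrt(13) / 24 + 7123653 / 874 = 8151.38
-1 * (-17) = 17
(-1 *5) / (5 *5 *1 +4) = -5 / 29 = -0.17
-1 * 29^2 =-841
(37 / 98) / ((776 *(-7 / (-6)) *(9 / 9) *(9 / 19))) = 703 / 798504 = 0.00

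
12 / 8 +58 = 59.50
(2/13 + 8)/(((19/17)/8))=14416/247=58.36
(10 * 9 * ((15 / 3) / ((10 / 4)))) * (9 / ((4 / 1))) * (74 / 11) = 29970 / 11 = 2724.55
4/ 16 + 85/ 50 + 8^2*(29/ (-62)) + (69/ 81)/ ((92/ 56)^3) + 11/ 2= -197418023/ 8855460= -22.29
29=29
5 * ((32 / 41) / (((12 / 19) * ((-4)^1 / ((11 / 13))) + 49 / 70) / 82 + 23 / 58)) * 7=135766400 / 1832337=74.09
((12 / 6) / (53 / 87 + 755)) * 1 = 87 / 32869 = 0.00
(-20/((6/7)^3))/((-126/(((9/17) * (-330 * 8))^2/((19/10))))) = 1422960000/5491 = 259144.05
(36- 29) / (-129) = -7 / 129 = -0.05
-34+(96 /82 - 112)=-144.83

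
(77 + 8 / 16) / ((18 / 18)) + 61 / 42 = 1658 / 21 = 78.95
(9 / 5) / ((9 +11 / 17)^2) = 2601 / 134480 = 0.02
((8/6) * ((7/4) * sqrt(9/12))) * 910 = 3185 * sqrt(3)/3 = 1838.86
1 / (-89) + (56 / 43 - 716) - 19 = -733.71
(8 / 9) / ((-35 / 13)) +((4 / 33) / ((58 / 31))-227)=-22836761 / 100485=-227.27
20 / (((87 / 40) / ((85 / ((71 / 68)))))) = 4624000 / 6177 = 748.58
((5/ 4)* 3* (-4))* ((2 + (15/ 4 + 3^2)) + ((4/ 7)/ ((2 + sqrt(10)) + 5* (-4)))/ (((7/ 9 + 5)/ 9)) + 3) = -15171915/ 57148 + 1215* sqrt(10)/ 28574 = -265.35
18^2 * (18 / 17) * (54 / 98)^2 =104.16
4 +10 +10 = 24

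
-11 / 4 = -2.75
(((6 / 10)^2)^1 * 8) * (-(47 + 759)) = -58032 / 25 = -2321.28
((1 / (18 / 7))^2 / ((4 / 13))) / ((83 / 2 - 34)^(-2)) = 15925 / 576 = 27.65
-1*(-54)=54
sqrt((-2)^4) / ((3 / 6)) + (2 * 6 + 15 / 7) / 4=323 / 28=11.54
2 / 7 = 0.29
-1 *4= -4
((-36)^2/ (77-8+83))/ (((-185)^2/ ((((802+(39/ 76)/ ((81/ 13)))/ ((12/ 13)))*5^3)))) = 106981745/ 3953672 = 27.06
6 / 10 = 3 / 5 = 0.60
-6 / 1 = -6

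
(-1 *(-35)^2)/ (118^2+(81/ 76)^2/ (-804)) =-379252160/ 4310780849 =-0.09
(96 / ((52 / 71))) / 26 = 852 / 169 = 5.04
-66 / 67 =-0.99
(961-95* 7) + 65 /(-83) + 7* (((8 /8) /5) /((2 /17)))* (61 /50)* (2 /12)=74111497 /249000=297.64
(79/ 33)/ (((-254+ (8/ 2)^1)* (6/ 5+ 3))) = -79/ 34650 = -0.00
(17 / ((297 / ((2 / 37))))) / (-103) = -34 / 1131867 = -0.00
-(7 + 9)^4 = -65536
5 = 5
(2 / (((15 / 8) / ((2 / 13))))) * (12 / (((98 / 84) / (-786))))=-603648 / 455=-1326.70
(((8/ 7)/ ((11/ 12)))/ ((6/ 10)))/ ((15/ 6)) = 0.83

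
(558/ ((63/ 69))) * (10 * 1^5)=42780/ 7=6111.43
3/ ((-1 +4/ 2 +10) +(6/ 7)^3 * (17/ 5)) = 5145/ 22537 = 0.23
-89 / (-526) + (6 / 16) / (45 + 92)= 49561 / 288248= 0.17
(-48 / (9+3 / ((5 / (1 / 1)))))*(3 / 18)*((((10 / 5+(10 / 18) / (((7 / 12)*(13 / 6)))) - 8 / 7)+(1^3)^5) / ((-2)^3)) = 1045 / 4368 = 0.24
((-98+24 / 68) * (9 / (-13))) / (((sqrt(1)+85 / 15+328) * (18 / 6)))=3735 / 55471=0.07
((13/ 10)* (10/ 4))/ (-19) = -13/ 76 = -0.17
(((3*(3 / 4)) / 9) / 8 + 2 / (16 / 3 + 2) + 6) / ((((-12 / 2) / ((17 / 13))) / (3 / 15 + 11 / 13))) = -641291 / 446160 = -1.44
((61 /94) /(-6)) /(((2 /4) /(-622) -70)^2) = -23599924 /1069217179101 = -0.00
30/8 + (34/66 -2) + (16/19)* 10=26801/2508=10.69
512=512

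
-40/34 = -20/17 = -1.18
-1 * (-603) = 603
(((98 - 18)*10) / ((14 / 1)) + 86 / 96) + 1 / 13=253849 / 4368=58.12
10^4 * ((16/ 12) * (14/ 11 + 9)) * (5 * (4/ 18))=45200000/ 297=152188.55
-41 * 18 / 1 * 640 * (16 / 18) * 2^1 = -839680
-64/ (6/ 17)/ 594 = -272/ 891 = -0.31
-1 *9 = -9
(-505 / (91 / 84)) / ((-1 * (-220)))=-303 / 143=-2.12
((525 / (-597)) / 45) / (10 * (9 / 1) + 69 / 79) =-2765 / 12857589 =-0.00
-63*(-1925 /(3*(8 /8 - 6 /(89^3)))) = 581599425 /14387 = 40425.34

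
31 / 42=0.74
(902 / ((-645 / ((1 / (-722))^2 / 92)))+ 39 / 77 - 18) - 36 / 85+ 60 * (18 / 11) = 1625012177461889 / 20245643630520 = 80.26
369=369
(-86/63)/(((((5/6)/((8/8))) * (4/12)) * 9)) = -0.55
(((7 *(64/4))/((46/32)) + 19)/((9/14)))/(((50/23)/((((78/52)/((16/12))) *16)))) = 31206/25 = 1248.24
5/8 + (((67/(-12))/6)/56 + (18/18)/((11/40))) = 188263/44352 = 4.24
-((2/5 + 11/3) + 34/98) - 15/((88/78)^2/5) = -90125509/1422960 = -63.34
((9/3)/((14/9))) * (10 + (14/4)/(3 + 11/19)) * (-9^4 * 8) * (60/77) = -7934414130/9163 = -865918.82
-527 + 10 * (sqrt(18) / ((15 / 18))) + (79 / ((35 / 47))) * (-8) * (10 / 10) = -48149 / 35 + 36 * sqrt(2) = -1324.77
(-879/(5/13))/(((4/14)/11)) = -879879/10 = -87987.90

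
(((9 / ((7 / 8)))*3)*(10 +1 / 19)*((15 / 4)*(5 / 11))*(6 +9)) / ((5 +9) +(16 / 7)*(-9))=-5801625 / 4807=-1206.91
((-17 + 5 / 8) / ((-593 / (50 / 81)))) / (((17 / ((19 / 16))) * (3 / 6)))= 62225 / 26129952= 0.00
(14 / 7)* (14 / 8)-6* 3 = -29 / 2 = -14.50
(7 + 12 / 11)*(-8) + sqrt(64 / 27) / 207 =-712 / 11 + 8*sqrt(3) / 1863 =-64.72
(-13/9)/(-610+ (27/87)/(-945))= 13195/5572353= 0.00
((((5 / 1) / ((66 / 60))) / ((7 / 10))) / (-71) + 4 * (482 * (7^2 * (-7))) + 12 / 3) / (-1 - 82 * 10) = 3615327600 / 4488407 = 805.48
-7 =-7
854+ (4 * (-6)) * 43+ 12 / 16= -709 / 4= -177.25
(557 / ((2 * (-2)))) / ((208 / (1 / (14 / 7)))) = -557 / 1664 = -0.33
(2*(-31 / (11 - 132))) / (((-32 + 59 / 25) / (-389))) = 602950 / 89661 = 6.72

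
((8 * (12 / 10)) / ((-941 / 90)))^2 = 746496 / 885481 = 0.84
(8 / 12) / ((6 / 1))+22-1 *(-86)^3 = 5724703 / 9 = 636078.11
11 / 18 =0.61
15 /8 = 1.88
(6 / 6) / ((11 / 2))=2 / 11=0.18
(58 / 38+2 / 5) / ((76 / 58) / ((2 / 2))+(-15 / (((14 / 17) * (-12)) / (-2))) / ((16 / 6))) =1188768 / 106115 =11.20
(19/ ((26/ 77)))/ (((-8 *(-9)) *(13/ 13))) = 1463/ 1872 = 0.78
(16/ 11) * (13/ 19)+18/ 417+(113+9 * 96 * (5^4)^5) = 2393728637695315812929/ 29051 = 82397460937500114.04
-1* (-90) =90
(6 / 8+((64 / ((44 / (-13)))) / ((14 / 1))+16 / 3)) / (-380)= -4373 / 351120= -0.01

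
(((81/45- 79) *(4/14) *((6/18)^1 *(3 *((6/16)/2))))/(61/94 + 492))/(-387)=9071/418170270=0.00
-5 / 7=-0.71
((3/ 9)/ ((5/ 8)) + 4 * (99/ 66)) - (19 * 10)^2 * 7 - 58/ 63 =-79598732/ 315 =-252694.39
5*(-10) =-50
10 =10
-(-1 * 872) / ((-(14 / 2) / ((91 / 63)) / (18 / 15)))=-215.92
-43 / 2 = -21.50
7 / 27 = 0.26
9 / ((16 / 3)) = 27 / 16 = 1.69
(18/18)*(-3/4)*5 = -15/4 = -3.75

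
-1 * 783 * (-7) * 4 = 21924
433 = 433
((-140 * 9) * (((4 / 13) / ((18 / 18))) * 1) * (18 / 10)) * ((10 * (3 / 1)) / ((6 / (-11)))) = 498960 / 13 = 38381.54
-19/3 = -6.33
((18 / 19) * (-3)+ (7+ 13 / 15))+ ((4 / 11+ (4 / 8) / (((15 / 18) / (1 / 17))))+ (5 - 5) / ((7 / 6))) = 57809 / 10659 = 5.42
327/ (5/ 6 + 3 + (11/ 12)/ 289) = 378012/ 4435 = 85.23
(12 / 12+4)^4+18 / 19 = 11893 / 19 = 625.95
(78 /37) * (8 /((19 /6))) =3744 /703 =5.33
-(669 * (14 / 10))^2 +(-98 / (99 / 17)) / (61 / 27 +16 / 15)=-108315309921 / 123475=-877224.62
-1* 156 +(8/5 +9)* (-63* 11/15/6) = -11881/50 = -237.62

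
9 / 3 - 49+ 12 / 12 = -45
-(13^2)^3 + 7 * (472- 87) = -4824114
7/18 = 0.39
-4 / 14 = -2 / 7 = -0.29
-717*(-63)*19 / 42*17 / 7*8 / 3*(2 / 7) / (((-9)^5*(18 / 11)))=-3396668 / 8680203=-0.39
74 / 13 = 5.69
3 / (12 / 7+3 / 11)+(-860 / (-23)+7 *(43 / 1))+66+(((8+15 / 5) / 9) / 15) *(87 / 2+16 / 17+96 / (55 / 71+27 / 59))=113314673147 / 272476170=415.87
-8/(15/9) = -24/5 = -4.80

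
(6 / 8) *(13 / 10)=39 / 40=0.98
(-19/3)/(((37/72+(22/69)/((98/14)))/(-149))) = 10938984/6485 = 1686.81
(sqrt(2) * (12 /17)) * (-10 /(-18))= 20 * sqrt(2) /51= 0.55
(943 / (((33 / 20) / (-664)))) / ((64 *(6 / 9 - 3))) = 391345 / 154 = 2541.20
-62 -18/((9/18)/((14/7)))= -134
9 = 9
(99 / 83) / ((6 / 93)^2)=95139 / 332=286.56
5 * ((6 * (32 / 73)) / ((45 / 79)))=5056 / 219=23.09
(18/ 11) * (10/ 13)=180/ 143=1.26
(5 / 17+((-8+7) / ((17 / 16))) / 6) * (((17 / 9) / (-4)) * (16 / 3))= -28 / 81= -0.35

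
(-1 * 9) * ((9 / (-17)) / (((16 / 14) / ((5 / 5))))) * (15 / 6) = 10.42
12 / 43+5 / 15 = 79 / 129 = 0.61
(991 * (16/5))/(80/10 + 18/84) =221984/575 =386.06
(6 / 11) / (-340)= -3 / 1870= -0.00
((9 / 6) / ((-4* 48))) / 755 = -0.00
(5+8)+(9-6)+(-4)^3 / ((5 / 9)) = -496 / 5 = -99.20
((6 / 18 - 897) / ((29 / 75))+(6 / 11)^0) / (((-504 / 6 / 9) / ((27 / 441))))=86427 / 5684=15.21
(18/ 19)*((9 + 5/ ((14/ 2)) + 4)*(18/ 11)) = 31104/ 1463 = 21.26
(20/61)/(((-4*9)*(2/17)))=-85/1098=-0.08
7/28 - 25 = -24.75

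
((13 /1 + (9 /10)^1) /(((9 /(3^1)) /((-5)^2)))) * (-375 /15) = -17375 /6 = -2895.83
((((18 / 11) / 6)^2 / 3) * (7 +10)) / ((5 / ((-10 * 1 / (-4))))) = 51 / 242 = 0.21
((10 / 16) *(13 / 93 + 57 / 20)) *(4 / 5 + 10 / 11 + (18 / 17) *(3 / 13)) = 4126262 / 1130415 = 3.65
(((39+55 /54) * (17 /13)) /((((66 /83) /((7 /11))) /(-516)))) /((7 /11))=-131114353 /3861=-33958.65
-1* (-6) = 6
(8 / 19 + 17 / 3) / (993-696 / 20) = 1735 / 273087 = 0.01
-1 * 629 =-629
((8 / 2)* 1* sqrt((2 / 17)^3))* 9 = 72* sqrt(34) / 289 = 1.45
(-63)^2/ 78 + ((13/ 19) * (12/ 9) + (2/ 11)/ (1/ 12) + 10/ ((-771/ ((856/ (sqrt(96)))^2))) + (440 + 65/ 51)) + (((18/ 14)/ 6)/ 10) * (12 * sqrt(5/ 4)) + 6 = 9 * sqrt(5)/ 70 + 85950219341/ 213670314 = 402.54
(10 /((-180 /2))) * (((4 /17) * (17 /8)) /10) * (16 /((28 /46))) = -46 /315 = -0.15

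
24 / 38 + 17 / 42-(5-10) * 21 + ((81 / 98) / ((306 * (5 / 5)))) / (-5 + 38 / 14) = 46031135 / 434112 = 106.04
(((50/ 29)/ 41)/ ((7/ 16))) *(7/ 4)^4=0.90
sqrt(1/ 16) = 1/ 4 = 0.25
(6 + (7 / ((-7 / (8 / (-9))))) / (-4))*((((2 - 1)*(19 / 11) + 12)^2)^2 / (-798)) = -13517025626 / 52575831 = -257.10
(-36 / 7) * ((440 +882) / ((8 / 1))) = -849.86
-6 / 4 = -3 / 2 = -1.50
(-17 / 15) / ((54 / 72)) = -68 / 45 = -1.51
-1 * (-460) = 460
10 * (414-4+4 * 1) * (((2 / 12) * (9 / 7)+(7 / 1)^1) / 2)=104535 / 7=14933.57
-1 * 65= -65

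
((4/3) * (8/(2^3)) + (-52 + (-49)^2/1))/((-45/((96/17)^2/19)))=-7220224/82365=-87.66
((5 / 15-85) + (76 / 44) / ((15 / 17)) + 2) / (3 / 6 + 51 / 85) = -8878 / 121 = -73.37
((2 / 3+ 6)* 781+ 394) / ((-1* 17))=-16802 / 51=-329.45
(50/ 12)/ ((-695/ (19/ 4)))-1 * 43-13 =-186911/ 3336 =-56.03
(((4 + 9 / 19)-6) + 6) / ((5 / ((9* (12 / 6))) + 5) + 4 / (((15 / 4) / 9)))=7650 / 25441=0.30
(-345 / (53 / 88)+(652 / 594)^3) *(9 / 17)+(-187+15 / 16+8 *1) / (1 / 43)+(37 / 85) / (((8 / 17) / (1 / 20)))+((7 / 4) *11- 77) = -16820969255763661 / 2098174557600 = -8016.95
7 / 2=3.50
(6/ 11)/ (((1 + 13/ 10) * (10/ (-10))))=-60/ 253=-0.24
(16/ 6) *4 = 32/ 3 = 10.67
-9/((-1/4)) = 36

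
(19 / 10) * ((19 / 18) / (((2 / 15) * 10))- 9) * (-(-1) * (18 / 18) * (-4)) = 3743 / 60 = 62.38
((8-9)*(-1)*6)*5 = 30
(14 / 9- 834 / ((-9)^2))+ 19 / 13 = -2555 / 351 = -7.28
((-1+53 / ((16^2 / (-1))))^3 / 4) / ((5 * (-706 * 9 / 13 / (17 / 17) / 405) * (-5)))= -3451924593 / 236894289920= -0.01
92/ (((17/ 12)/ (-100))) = -110400/ 17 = -6494.12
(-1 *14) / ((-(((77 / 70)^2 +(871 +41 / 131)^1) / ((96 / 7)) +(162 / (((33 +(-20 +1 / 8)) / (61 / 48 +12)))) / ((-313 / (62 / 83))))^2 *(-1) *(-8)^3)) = 463284150240040000 / 67739705643457630832623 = 0.00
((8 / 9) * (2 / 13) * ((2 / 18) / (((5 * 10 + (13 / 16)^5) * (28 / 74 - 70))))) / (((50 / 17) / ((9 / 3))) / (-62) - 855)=0.00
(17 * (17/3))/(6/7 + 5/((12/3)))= 8092/177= 45.72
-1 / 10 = -0.10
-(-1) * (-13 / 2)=-13 / 2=-6.50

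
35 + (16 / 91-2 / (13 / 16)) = 229 / 7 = 32.71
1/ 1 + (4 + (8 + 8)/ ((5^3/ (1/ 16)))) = 626/ 125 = 5.01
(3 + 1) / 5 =0.80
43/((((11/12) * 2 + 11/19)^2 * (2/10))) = 558828/15125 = 36.95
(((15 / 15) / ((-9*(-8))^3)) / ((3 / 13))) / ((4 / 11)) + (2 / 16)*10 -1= 1119887 / 4478976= 0.25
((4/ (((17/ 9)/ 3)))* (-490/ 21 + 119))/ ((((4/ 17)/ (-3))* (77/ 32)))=-35424/ 11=-3220.36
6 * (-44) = -264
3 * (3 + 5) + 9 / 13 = 321 / 13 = 24.69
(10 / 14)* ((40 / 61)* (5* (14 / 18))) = 1000 / 549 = 1.82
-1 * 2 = -2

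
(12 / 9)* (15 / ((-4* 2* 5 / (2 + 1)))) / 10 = -3 / 20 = -0.15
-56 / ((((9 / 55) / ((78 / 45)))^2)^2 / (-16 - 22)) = 14237566190848 / 531441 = 26790492.62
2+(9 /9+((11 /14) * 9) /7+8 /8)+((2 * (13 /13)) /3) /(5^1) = 7561 /1470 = 5.14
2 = 2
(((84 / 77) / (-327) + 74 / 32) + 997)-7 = 19036459 / 19184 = 992.31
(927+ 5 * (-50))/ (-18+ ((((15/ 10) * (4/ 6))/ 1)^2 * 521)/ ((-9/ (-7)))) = 6093/ 3485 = 1.75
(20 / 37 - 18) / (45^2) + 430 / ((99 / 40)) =143182894 / 824175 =173.73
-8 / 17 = -0.47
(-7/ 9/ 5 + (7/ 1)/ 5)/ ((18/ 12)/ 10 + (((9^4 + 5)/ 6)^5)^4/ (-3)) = -0.00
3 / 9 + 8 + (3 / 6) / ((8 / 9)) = 427 / 48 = 8.90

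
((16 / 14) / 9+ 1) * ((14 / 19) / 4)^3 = 3479 / 493848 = 0.01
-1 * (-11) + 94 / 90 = 542 / 45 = 12.04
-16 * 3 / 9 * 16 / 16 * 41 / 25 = -8.75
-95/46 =-2.07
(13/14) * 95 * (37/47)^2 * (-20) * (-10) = 169071500/15463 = 10933.94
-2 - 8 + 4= -6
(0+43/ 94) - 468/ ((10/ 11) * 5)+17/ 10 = -118443/ 1175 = -100.80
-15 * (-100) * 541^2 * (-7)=-3073150500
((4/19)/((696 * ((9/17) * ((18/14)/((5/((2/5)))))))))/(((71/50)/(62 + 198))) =9668750/9506403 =1.02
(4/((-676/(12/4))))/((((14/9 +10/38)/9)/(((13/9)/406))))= -513/1641458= -0.00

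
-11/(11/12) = -12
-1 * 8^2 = -64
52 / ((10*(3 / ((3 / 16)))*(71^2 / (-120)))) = -39 / 5041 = -0.01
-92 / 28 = -23 / 7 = -3.29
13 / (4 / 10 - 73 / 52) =-3380 / 261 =-12.95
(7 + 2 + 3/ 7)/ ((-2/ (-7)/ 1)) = 33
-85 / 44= -1.93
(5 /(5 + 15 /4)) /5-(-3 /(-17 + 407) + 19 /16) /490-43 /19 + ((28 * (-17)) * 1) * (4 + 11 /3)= -106065403859 /29047200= -3651.48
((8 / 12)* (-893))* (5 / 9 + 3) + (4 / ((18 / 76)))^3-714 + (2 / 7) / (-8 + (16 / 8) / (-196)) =1136815018 / 572265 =1986.52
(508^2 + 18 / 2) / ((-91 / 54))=-13935942 / 91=-153142.22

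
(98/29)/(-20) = -49/290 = -0.17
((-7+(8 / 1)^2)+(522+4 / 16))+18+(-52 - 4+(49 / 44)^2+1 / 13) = 13655329 / 25168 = 542.57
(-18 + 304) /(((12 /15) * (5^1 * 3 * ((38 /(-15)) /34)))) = -12155 /38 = -319.87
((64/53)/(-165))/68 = -16/148665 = -0.00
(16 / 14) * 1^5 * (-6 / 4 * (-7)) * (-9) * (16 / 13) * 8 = -13824 / 13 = -1063.38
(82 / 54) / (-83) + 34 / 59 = 73775 / 132219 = 0.56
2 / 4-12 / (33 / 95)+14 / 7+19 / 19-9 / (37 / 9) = -27053 / 814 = -33.23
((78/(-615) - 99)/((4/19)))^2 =149072437801/672400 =221702.02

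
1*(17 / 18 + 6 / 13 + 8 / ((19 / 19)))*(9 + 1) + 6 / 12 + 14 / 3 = 23219 / 234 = 99.23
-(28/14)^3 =-8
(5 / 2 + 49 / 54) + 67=1901 / 27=70.41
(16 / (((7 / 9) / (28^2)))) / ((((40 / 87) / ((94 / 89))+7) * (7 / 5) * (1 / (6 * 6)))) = 55777.06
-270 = -270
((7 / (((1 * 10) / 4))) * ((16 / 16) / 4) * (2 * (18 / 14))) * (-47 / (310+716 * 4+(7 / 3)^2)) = -3807 / 143075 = -0.03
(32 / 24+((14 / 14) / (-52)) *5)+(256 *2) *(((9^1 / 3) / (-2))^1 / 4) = -29759 / 156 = -190.76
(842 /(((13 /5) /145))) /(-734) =-305225 /4771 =-63.98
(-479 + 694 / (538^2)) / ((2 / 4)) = -69321491 / 72361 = -958.00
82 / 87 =0.94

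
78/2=39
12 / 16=0.75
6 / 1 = 6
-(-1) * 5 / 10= 1 / 2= 0.50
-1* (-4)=4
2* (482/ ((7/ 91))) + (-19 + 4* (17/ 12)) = 37556/ 3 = 12518.67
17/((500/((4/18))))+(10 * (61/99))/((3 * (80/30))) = 12833/16500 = 0.78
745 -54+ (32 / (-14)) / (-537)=2597485 / 3759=691.00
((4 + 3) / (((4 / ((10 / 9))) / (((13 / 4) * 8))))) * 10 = 4550 / 9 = 505.56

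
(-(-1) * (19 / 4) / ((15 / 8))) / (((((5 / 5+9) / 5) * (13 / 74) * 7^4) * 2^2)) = 703 / 936390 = 0.00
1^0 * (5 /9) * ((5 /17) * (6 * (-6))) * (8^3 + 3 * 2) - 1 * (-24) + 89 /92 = -4726551 /1564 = -3022.09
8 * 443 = 3544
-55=-55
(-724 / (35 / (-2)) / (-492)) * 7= -362 / 615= -0.59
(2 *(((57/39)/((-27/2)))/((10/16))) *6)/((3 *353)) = -1216/619515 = -0.00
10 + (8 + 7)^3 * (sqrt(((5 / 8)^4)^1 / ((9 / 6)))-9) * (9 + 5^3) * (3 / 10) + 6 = -1221059 + 1130625 * sqrt(6) / 64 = -1177786.28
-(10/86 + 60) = -2585/43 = -60.12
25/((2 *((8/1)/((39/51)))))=325/272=1.19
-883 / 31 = -28.48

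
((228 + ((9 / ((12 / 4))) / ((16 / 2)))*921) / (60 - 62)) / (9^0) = -4587 / 16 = -286.69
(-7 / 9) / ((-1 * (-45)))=-7 / 405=-0.02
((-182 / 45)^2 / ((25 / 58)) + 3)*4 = 8292268 / 50625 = 163.80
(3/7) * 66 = 198/7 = 28.29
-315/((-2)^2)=-315/4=-78.75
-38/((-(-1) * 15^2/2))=-76/225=-0.34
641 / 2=320.50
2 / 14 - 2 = -13 / 7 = -1.86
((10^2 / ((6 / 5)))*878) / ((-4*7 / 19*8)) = -6206.10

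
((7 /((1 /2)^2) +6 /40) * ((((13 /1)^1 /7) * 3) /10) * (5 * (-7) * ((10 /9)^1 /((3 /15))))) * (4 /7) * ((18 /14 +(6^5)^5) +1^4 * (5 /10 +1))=-4855229822124627969131095 /98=-49543161450251305807460.15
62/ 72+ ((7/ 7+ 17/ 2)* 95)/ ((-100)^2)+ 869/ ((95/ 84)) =526221931/ 684000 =769.33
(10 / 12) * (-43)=-215 / 6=-35.83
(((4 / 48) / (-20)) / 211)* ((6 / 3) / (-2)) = 1 / 50640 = 0.00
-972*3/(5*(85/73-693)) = 53217/63130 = 0.84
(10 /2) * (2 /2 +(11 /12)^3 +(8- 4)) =49855 /1728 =28.85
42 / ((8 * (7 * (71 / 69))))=207 / 284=0.73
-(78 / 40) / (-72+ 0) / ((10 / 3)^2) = 39 / 16000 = 0.00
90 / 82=45 / 41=1.10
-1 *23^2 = -529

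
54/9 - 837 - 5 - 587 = -1423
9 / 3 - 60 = -57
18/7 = 2.57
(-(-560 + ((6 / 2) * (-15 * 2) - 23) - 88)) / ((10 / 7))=5327 / 10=532.70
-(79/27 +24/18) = -115/27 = -4.26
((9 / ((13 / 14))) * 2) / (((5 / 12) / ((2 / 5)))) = 6048 / 325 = 18.61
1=1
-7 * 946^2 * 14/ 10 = -43850884/ 5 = -8770176.80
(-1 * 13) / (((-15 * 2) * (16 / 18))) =39 / 80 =0.49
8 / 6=4 / 3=1.33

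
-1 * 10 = -10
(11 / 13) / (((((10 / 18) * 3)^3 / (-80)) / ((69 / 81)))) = -4048 / 325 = -12.46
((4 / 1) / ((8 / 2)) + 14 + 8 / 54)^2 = 167281 / 729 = 229.47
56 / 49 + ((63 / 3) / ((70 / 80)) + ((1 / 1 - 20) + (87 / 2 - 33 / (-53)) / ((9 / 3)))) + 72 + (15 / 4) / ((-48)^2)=105824575 / 1139712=92.85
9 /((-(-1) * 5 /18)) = 162 /5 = 32.40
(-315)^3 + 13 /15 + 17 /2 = -937675969 /30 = -31255865.63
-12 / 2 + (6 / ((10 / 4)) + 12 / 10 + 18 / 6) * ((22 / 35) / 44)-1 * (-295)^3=8985329183 / 350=25672369.09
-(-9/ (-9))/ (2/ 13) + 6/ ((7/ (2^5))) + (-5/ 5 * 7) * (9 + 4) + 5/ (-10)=-494/ 7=-70.57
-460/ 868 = -115/ 217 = -0.53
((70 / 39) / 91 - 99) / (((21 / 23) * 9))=-12.05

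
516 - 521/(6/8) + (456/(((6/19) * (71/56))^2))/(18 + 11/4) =-41.58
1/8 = 0.12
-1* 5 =-5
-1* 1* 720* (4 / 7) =-2880 / 7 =-411.43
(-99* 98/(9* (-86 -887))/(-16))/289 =-77/321368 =-0.00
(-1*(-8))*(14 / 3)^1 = 112 / 3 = 37.33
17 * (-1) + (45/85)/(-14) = -4055/238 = -17.04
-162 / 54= -3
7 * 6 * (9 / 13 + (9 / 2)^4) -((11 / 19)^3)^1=12306121619 / 713336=17251.51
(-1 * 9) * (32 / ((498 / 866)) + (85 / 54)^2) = -523.12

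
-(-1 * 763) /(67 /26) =19838 /67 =296.09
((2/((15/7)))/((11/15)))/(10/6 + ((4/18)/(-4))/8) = 2016/2629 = 0.77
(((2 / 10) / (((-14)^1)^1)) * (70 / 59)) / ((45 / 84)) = -28 / 885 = -0.03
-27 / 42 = -0.64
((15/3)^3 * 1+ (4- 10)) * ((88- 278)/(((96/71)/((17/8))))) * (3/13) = -13645135/1664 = -8200.20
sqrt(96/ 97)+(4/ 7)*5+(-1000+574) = -2962/ 7+4*sqrt(582)/ 97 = -422.15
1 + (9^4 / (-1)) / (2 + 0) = -3279.50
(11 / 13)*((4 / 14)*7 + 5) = 77 / 13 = 5.92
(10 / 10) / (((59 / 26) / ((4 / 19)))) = 104 / 1121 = 0.09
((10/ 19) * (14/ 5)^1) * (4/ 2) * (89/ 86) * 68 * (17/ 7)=411536/ 817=503.72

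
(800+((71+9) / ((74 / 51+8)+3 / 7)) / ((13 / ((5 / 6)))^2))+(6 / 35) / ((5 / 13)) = 250496351242 / 312933075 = 800.48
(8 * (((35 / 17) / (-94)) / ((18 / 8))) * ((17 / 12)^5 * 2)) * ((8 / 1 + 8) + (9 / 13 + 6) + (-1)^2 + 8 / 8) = -312786145 / 14253408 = -21.94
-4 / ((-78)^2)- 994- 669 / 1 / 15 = -7898558 / 7605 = -1038.60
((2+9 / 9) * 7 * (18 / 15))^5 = 31757969376 / 3125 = 10162550.20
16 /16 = 1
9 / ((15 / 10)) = 6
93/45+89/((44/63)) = 85469/660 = 129.50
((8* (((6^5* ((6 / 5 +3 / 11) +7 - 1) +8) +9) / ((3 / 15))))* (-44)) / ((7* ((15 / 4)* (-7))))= 409199488 / 735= 556734.00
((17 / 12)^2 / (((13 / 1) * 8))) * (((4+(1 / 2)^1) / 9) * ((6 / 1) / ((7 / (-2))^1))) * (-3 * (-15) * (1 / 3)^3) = -1445 / 52416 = -0.03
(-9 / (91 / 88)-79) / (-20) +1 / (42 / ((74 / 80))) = 96253 / 21840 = 4.41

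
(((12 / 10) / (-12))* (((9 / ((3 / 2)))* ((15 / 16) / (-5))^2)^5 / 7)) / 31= -14348907 / 74560632258560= -0.00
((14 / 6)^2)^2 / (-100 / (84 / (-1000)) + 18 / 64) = 537824 / 21605103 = 0.02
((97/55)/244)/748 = 97/10038160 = 0.00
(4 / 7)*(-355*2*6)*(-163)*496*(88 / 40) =432975689.14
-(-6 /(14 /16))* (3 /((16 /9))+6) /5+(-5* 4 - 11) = -716 /35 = -20.46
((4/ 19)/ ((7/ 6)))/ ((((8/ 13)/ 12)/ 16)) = 7488/ 133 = 56.30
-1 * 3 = -3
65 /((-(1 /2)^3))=-520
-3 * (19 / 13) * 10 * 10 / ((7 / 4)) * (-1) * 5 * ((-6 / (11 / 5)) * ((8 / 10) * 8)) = -21888000 / 1001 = -21866.13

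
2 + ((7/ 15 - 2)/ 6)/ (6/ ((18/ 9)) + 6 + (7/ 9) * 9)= 2857/ 1440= 1.98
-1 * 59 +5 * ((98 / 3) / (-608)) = -54053 / 912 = -59.27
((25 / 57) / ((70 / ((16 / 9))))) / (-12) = -0.00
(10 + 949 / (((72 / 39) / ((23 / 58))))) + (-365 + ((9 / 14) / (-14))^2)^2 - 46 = 133391.30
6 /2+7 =10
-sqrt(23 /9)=-sqrt(23) /3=-1.60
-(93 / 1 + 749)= -842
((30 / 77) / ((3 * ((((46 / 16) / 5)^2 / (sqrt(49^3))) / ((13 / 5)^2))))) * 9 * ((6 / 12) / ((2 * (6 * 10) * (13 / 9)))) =137592 / 5819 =23.65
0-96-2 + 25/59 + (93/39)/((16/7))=-1184653/12272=-96.53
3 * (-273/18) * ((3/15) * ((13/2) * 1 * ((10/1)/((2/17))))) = -20111/4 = -5027.75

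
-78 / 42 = -13 / 7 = -1.86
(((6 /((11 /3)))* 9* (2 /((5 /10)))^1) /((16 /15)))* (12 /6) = 1215 /11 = 110.45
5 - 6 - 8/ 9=-17/ 9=-1.89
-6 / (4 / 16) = -24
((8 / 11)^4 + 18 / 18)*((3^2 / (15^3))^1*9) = 56211 / 1830125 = 0.03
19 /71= 0.27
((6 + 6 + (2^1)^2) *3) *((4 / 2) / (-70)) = -48 / 35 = -1.37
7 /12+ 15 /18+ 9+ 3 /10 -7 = 223 /60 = 3.72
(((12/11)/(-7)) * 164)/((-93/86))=56416/2387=23.63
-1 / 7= -0.14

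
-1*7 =-7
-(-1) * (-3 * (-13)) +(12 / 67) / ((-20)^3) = 5225997 / 134000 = 39.00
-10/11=-0.91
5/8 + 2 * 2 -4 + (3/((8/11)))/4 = 53/32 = 1.66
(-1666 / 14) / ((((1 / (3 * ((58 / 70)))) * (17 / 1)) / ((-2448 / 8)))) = 26622 / 5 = 5324.40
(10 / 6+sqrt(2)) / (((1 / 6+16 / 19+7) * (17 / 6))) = 684 * sqrt(2) / 15521+1140 / 15521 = 0.14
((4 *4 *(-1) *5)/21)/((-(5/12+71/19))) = 6080/6629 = 0.92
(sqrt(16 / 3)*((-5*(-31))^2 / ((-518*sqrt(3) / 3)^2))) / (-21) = -0.03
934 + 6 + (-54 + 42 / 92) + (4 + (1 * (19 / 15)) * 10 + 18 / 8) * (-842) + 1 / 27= -9340672 / 621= -15041.34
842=842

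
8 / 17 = 0.47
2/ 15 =0.13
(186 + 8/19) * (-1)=-3542/19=-186.42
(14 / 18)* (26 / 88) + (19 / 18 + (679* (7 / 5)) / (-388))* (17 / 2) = -46027 / 3960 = -11.62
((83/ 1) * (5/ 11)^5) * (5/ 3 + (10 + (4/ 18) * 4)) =20.22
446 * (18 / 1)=8028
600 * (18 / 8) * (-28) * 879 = -33226200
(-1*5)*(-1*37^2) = 6845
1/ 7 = 0.14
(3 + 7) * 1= 10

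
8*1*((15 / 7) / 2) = 60 / 7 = 8.57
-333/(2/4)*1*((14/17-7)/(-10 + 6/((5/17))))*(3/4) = 524475/1768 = 296.65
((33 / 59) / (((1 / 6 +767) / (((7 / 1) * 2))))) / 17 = 0.00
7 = 7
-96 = -96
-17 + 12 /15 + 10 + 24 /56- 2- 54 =-2162 /35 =-61.77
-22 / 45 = -0.49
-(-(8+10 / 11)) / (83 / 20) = 1960 / 913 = 2.15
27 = 27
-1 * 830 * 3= -2490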